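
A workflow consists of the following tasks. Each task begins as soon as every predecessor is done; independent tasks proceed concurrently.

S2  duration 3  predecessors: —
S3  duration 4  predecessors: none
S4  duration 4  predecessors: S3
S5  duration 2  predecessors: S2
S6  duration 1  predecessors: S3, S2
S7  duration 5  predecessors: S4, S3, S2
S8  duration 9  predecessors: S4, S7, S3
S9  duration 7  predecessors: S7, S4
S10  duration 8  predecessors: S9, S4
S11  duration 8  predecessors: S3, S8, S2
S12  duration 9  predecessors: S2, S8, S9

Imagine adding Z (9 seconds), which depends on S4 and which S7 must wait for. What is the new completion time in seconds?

40

Originally the schedule takes 31 seconds.
With Z inserted, S7 now waits for max(S4, S3, S2, Z).
New critical path: S3→S4→Z→S7→S8→S12 = 4+4+9+5+9+9 = 40 ⇒ 40 seconds.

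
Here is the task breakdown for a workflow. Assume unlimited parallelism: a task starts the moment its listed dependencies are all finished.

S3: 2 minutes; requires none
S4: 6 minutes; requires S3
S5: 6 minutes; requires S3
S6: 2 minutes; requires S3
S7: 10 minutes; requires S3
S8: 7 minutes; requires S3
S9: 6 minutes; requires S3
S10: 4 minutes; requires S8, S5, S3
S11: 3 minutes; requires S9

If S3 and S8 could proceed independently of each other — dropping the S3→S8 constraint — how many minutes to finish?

12

With the dependency in place, S3→S8→S10 = 2+7+4 = 13 sets the finish at 13 minutes.
Without S3→S8, S8's earliest start moves from 2 to 0.
New critical path: S3→S5→S10 = 2+6+4 = 12 ⇒ 12 minutes.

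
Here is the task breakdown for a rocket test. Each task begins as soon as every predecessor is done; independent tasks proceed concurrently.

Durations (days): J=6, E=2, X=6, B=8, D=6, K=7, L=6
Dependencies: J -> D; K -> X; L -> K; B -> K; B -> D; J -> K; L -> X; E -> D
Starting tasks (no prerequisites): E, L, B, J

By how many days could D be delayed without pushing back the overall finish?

Critical path: B→K→X = 8+7+6 = 21, so the finish is 21 days.
D finishes as early as 14 and must finish by 21.
Slack of D = 15 − 8 = 7 days.

7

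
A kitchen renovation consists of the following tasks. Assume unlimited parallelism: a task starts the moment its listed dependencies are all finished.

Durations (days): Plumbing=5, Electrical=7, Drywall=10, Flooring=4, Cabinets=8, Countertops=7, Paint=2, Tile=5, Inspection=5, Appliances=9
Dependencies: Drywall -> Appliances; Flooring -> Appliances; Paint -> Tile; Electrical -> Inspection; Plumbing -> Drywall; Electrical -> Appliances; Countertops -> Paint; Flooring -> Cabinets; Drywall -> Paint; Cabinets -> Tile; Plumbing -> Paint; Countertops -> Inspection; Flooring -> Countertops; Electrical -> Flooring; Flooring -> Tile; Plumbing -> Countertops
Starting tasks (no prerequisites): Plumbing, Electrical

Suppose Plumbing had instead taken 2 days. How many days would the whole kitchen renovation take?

25

As given, the longest chain is Electrical→Flooring→Countertops→Paint→Tile = 7+4+7+2+5 = 25, so the finish is 25 days.
Plumbing is off the critical path — its longest chain is 24 days, giving 1 of slack.
That remains the longest chain; total 25 days.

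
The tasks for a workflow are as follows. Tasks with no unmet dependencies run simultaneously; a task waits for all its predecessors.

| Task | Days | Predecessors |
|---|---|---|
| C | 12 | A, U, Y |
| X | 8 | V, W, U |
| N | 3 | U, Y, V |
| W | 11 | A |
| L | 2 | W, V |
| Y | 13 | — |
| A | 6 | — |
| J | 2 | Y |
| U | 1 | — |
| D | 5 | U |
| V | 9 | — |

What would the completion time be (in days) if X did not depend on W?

25

Before: longest chain Y→C = 13+12 = 25, finish 25.
Without W→X, X's earliest start moves from 17 to 9.
The longest chain is now Y→C = 13+12 = 25, so the schedule takes 25 days.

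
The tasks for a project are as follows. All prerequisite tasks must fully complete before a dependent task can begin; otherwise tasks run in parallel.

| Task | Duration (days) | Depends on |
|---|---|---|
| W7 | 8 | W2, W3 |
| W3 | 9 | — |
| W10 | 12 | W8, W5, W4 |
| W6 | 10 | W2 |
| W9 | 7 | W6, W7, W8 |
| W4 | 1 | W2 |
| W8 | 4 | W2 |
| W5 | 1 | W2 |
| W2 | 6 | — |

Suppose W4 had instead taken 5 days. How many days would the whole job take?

24

The binding path is W3→W7→W9 = 9+8+7 = 24; finish at 24 days.
The longest path through W4 is only 19 days, so W4 has float 5.
That remains the longest chain; total 24 days.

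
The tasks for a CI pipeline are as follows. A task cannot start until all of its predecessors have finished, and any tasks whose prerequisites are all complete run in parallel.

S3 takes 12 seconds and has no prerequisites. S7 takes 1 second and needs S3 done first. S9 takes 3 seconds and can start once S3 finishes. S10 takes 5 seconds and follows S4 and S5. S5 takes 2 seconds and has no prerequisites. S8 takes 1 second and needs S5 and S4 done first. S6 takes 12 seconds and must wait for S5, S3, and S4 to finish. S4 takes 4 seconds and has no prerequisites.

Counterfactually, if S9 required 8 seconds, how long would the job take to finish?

The binding path is S3→S6 = 12+12 = 24; finish at 24 seconds.
S9 is off the critical path — its longest chain is 15 seconds, giving 9 of slack.
No other chain overtakes it, so the finish is 24 seconds.

24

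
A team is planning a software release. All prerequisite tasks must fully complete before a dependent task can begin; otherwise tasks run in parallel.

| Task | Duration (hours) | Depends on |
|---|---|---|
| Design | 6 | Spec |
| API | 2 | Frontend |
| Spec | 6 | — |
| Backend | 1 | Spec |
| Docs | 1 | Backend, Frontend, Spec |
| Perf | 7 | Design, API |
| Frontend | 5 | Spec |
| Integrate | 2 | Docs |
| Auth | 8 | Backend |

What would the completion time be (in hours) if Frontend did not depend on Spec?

19

With the dependency in place, Spec→Frontend→API→Perf = 6+5+2+7 = 20 sets the finish at 20 hours.
Without Spec→Frontend, Frontend's earliest start moves from 6 to 0.
New critical path: Spec→Design→Perf = 6+6+7 = 19 ⇒ 19 hours.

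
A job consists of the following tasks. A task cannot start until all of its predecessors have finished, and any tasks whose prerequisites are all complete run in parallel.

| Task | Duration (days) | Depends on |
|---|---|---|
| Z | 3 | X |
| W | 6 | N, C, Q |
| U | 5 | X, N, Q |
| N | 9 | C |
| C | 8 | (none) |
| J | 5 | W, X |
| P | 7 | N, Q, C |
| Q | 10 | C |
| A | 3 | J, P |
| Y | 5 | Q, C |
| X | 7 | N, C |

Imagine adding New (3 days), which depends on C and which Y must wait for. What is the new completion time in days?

32

Originally the job takes 32 days.
With New inserted, Y now waits for max(Q, C, New).
New critical path: C→N→X→J→A = 8+9+7+5+3 = 32 ⇒ 32 days.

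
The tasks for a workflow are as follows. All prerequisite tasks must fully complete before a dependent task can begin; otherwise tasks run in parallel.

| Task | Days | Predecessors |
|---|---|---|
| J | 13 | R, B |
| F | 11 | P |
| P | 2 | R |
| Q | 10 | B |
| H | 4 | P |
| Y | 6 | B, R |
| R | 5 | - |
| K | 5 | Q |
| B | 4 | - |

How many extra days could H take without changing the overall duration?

8

Critical path: B→Q→K = 4+10+5 = 19, so the finish is 19 days.
Longest path through H: 11 days (earliest finish 11, latest finish 19).
Slack of H = 15 − 7 = 8 days.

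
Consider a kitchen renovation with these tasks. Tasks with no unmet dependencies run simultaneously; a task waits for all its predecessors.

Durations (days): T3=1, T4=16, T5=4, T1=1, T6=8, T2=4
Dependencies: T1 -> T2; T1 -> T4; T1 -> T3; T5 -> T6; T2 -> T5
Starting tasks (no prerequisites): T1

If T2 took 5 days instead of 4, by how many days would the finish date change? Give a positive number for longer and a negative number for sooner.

As given, the longest chain is T1→T2→T5→T6 = 1+4+4+8 = 17, so the finish is 17 days.
Since T2 is critical, the +1 change carries straight to that chain (now 18 days).
The critical path is still T1→T2→T5→T6; finish is now 18 days.
Change in finish: 18 − 17 = +1 days.

1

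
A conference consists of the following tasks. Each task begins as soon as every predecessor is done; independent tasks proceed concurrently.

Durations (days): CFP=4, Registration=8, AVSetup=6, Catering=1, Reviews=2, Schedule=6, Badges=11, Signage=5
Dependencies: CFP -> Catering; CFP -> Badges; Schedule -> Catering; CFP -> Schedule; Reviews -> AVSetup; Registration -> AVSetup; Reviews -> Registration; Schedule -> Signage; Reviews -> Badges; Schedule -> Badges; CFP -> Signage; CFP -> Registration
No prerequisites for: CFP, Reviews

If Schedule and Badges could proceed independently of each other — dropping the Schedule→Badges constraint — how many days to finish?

With the dependency in place, CFP→Schedule→Badges = 4+6+11 = 21 sets the finish at 21 days.
Without Schedule→Badges, Badges's earliest start moves from 10 to 4.
The longest chain is now CFP→Registration→AVSetup = 4+8+6 = 18, so the project takes 18 days.

18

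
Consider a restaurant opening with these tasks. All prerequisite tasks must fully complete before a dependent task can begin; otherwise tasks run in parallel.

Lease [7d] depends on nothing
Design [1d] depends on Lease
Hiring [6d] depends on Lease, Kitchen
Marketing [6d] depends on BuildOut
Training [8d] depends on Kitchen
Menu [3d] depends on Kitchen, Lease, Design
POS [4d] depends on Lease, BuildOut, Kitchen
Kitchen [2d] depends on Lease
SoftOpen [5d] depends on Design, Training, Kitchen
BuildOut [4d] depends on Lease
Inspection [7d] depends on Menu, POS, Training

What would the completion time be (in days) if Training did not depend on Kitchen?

22

Original critical path: Lease→Kitchen→Training→Inspection = 7+2+8+7 = 24 ⇒ 24 days.
Without Kitchen→Training, Training's earliest start moves from 9 to 0.
After: Lease→BuildOut→POS→Inspection = 7+4+4+7 = 22 → 22 days.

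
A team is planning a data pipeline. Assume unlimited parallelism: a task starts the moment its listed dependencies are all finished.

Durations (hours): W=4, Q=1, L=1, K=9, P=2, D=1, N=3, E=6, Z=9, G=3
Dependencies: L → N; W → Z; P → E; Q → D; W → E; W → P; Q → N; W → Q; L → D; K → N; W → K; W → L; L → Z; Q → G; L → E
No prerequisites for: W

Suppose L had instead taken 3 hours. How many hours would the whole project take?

Baseline: W→K→N = 4+9+3 = 16 → 16 hours.
The longest path through L is only 14 hours, so L has float 2.
New critical path: W→L→Z = 4+3+9 = 16 ⇒ 16 hours.

16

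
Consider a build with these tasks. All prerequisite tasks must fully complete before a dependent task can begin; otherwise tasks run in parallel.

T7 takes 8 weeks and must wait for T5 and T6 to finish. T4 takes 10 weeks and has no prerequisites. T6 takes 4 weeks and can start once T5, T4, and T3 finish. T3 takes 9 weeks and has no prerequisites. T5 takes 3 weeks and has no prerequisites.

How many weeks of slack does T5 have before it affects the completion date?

Critical path: T4→T6→T7 = 10+4+8 = 22, so the finish is 22 weeks.
T5 finishes as early as 3 and must finish by 10.
Float = 22 − 15 = 7.

7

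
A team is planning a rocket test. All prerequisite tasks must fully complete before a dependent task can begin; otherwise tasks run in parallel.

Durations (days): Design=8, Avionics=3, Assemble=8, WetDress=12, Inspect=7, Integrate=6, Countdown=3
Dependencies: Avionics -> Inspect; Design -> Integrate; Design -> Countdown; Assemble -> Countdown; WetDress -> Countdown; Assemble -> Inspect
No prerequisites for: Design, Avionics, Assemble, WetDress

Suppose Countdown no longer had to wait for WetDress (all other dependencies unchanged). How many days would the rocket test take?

Original critical path: Assemble→Inspect = 8+7 = 15 ⇒ 15 days.
Without WetDress→Countdown, Countdown's earliest start moves from 12 to 8.
After: Assemble→Inspect = 8+7 = 15 → 15 days.

15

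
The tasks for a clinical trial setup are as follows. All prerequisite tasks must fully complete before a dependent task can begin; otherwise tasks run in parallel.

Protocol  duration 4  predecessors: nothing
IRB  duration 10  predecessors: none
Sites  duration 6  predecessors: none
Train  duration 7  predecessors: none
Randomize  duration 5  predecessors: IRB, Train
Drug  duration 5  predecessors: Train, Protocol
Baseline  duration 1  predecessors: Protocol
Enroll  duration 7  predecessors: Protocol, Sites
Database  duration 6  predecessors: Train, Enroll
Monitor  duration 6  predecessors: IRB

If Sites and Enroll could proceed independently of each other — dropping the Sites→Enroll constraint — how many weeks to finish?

17

With the dependency in place, Sites→Enroll→Database = 6+7+6 = 19 sets the finish at 19 weeks.
Without Sites→Enroll, Enroll's earliest start moves from 6 to 4.
The longest chain is now Protocol→Enroll→Database = 4+7+6 = 17, so the clinical trial setup takes 17 weeks.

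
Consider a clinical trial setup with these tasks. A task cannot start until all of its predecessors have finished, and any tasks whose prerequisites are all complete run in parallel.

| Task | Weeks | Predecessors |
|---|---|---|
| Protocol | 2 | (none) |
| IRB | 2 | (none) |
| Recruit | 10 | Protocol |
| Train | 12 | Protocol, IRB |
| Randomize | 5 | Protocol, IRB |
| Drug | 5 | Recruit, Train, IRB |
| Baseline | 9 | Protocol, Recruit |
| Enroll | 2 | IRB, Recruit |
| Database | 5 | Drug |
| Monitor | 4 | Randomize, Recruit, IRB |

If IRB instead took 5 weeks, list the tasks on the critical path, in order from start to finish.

As given, the longest chain is IRB→Train→Drug→Database = 2+12+5+5 = 24, so the finish is 24 weeks.
IRB lies on that path, so at 5 weeks the path becomes 27 weeks.
The critical path is still IRB→Train→Drug→Database; finish is now 27 weeks.

IRB, Train, Drug, Database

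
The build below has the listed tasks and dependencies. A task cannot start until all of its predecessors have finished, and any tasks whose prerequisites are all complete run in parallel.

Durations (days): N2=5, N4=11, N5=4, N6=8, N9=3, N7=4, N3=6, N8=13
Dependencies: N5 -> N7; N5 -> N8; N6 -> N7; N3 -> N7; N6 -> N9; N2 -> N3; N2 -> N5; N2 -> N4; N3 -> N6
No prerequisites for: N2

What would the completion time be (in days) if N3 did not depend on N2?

22

Before: longest chain N2→N3→N6→N7 = 5+6+8+4 = 23, finish 23.
Without N2→N3, N3's earliest start moves from 5 to 0.
New critical path: N2→N5→N8 = 5+4+13 = 22 ⇒ 22 days.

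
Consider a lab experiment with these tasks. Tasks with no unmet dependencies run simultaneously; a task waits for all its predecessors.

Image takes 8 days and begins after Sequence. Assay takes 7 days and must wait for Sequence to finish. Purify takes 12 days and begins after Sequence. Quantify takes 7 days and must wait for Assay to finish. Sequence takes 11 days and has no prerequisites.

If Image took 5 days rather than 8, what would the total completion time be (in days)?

25

Baseline: Sequence→Assay→Quantify = 11+7+7 = 25 → 25 days.
Image is off the critical path — its longest chain is 19 days, giving 6 of slack.
The critical path is still Sequence→Assay→Quantify; finish is now 25 days.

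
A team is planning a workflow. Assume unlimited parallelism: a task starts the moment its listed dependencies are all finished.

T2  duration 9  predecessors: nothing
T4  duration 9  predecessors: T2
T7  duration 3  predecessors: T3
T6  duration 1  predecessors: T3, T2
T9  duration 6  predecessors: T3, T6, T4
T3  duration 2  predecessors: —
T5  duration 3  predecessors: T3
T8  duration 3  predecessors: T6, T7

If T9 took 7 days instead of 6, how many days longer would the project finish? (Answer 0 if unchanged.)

1

Baseline: T2→T4→T9 = 9+9+6 = 24 → 24 days.
T9 is on the critical path; changing it to 7 makes that path 25 days.
That remains the longest chain; total 25 days.
Change in finish: 25 − 24 = +1 days.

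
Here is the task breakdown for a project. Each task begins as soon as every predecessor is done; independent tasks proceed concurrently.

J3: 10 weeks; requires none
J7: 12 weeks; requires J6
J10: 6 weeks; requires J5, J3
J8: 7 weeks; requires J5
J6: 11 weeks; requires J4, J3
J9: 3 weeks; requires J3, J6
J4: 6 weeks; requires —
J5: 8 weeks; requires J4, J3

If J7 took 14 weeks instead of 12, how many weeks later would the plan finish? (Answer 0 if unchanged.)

Critical path before the change: J3→J6→J7 = 10+11+12 = 33 giving 33 weeks.
J7 lies on that path, so at 14 weeks the path becomes 35 weeks.
That remains the longest chain; total 35 weeks.
Change in finish: 35 − 33 = +2 weeks.

2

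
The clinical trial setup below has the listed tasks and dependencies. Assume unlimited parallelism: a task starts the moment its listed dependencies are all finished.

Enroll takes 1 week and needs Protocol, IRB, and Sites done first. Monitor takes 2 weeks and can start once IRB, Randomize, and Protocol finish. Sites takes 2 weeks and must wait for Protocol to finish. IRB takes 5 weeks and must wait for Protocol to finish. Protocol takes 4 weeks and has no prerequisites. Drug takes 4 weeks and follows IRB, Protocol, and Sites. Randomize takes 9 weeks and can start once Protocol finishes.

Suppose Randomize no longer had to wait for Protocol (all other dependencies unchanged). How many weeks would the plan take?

13

Before: longest chain Protocol→Randomize→Monitor = 4+9+2 = 15, finish 15.
Without Protocol→Randomize, Randomize's earliest start moves from 4 to 0.
After: Protocol→IRB→Drug = 4+5+4 = 13 → 13 weeks.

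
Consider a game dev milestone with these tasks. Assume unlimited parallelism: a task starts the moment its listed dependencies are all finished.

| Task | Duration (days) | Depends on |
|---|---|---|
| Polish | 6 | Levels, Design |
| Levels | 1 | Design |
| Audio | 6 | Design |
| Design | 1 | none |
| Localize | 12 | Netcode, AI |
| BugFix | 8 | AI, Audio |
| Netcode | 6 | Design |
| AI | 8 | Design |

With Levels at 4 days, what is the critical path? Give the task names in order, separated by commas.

Actual critical path: Design→AI→Localize = 1+8+12 = 21 ⇒ 21 days.
Levels has 13 days of float (longest path through it is 8).
That remains the longest chain; total 21 days.

Design, AI, Localize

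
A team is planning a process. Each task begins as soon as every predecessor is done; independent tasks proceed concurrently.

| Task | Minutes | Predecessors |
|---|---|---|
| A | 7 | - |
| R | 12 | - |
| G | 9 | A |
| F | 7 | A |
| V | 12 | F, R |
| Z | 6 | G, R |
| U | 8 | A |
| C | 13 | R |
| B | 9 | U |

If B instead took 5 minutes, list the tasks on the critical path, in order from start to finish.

Baseline: A→F→V = 7+7+12 = 26 → 26 minutes.
B has 2 minutes of float (longest path through it is 24).
The critical path is still A→F→V; finish is now 26 minutes.

A, F, V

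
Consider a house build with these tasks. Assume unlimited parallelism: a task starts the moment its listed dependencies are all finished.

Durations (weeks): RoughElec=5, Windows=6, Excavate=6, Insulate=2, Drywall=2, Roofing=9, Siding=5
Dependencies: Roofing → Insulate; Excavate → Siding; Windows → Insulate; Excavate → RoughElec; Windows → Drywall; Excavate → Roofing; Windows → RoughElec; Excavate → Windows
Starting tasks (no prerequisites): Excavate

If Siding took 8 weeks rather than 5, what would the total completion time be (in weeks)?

17

Actual critical path: Excavate→Roofing→Insulate = 6+9+2 = 17 ⇒ 17 weeks.
Siding has 6 weeks of float (longest path through it is 11).
No other chain overtakes it, so the finish is 17 weeks.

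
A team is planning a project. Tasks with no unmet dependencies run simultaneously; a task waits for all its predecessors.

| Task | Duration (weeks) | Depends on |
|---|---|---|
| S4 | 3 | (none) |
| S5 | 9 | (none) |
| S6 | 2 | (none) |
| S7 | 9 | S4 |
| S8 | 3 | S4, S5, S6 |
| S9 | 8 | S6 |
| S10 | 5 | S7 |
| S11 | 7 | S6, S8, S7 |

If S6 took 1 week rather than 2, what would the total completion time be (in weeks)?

19

Actual critical path: S4→S7→S11 = 3+9+7 = 19 ⇒ 19 weeks.
S6 is off the critical path — its longest chain is 12 weeks, giving 7 of slack.
That remains the longest chain; total 19 weeks.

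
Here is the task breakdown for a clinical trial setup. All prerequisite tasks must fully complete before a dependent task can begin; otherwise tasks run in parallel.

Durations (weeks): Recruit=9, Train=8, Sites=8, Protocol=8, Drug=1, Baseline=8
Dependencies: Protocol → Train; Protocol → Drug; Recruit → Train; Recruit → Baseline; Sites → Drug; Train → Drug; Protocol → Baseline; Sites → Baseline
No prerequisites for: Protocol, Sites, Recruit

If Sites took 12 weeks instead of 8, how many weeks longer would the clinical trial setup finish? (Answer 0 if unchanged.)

Baseline: Recruit→Train→Drug = 9+8+1 = 18 → 18 weeks.
The longest path through Sites is only 16 weeks, so Sites has float 2.
The binding chain switches to Sites→Baseline = 12+8 = 20; finish 20 weeks.
Change in finish: 20 − 18 = +2 weeks.

2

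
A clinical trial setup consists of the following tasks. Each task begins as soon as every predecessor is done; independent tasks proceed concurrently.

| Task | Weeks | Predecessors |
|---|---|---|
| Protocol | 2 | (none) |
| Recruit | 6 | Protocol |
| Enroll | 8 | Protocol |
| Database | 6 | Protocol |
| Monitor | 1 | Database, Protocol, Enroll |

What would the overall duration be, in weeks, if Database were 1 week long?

As given, the longest chain is Protocol→Enroll→Monitor = 2+8+1 = 11, so the finish is 11 weeks.
Database has 2 weeks of float (longest path through it is 9).
The critical path is still Protocol→Enroll→Monitor; finish is now 11 weeks.

11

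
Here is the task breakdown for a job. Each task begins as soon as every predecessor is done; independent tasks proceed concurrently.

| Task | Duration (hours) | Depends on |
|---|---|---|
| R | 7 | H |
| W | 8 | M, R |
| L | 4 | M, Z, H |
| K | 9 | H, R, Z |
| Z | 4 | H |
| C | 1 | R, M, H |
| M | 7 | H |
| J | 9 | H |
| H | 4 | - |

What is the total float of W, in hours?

1

H→R→K = 4+7+9 = 20 sets the makespan at 20 hours.
Longest path through W: 19 hours (earliest finish 19, latest finish 20).
Float = 20 − 19 = 1.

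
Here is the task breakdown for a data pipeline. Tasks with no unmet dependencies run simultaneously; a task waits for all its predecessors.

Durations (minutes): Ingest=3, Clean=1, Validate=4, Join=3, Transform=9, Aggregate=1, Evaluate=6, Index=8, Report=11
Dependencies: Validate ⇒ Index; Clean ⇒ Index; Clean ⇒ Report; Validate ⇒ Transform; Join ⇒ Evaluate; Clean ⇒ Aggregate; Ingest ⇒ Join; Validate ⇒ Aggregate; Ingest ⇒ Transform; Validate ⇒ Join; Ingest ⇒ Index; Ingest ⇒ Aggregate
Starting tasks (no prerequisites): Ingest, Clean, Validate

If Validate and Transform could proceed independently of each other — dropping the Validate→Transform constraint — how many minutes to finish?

Before: longest chain Validate→Join→Evaluate = 4+3+6 = 13, finish 13.
Without Validate→Transform, Transform's earliest start moves from 4 to 3.
The longest chain is now Validate→Join→Evaluate = 4+3+6 = 13, so the schedule takes 13 minutes.

13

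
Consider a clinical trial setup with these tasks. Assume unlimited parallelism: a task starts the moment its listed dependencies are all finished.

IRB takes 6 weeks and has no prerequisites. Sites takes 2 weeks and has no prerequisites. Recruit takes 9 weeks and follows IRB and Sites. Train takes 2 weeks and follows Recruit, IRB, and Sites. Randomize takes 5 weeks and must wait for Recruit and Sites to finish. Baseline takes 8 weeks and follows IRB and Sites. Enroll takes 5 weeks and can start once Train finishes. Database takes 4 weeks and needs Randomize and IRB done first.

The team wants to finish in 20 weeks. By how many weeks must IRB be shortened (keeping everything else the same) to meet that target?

Current finish: 24 weeks; target: 20.
IRB is on every critical path, so each week cut from IRB cuts the finish by one (this holds down to a finish of 20).
Need 24 − 20 = 4 weeks off IRB → IRB becomes 2 weeks, finish becomes 20.

4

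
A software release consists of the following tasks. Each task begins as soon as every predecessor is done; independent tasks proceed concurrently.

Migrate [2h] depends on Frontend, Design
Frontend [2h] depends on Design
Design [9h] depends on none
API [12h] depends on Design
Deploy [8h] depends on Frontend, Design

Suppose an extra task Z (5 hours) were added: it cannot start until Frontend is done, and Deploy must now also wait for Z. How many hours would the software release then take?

24

Originally the software release takes 21 hours.
With Z inserted, Deploy now waits for max(Frontend, Design, Z).
New critical path: Design→Frontend→Z→Deploy = 9+2+5+8 = 24 ⇒ 24 hours.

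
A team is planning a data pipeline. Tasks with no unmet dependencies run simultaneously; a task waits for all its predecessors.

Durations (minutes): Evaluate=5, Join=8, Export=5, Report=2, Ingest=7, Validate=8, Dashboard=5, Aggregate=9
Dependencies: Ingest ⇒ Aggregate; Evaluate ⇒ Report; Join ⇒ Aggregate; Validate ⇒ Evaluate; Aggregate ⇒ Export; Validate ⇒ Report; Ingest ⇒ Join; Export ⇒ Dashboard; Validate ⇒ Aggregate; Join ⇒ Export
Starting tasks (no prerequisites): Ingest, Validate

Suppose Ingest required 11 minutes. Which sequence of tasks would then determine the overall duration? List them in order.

Ingest, Join, Aggregate, Export, Dashboard

The binding path is Ingest→Join→Aggregate→Export→Dashboard = 7+8+9+5+5 = 34; finish at 34 minutes.
Ingest is on the critical path; changing it to 11 makes that path 38 minutes.
That remains the longest chain; total 38 minutes.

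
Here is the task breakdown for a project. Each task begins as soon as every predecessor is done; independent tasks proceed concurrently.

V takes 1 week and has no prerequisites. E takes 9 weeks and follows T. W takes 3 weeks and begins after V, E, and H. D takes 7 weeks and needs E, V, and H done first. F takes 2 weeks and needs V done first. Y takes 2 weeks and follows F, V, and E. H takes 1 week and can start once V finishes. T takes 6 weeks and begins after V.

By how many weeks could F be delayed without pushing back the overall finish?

The longest chain is V→T→E→D = 1+6+9+7 = 23; overall finish 23 weeks.
Longest path through F: 5 weeks (earliest finish 3, latest finish 21).
Float = 23 − 5 = 18.

18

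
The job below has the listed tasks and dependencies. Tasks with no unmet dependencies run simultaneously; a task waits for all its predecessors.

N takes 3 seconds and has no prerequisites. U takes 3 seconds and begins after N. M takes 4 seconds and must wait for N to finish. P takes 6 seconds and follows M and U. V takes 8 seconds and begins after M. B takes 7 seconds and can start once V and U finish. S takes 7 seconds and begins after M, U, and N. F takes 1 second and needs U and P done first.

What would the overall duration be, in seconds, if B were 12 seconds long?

27

The binding path is N→M→V→B = 3+4+8+7 = 22; finish at 22 seconds.
Since B is critical, the +5 change carries straight to that chain (now 27 seconds).
That remains the longest chain; total 27 seconds.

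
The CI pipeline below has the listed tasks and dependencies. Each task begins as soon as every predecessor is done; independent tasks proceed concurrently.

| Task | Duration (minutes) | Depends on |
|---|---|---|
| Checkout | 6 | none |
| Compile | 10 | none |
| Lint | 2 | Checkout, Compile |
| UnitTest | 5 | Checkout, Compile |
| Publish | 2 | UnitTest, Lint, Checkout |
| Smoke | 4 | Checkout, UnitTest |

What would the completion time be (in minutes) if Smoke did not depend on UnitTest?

With the dependency in place, Compile→UnitTest→Smoke = 10+5+4 = 19 sets the finish at 19 minutes.
Without UnitTest→Smoke, Smoke's earliest start moves from 15 to 6.
The longest chain is now Compile→UnitTest→Publish = 10+5+2 = 17, so the job takes 17 minutes.

17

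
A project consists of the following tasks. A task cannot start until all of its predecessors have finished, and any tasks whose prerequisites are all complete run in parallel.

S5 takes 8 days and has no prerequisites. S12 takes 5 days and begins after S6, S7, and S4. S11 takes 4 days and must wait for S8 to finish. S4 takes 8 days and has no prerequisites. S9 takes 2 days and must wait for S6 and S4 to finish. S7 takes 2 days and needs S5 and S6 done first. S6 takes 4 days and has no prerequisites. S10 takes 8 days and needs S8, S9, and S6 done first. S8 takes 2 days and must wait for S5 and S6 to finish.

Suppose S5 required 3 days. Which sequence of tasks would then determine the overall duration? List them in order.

The binding path is S5→S8→S10 = 8+2+8 = 18; finish at 18 days.
Since S5 is critical, the -5 change carries straight to that chain (now 13 days).
The binding chain switches to S4→S9→S10 = 8+2+8 = 18; finish 18 days.

S4, S9, S10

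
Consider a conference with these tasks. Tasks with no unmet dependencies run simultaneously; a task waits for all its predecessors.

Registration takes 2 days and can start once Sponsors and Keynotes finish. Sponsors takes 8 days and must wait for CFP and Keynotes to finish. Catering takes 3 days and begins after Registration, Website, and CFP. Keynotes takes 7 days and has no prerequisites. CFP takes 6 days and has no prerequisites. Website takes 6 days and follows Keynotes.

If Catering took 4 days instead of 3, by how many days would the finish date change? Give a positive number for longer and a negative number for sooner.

1

Baseline: Keynotes→Sponsors→Registration→Catering = 7+8+2+3 = 20 → 20 days.
Catering lies on that path, so at 4 days the path becomes 21 days.
No other chain overtakes it, so the finish is 21 days.
Change in finish: 21 − 20 = +1 days.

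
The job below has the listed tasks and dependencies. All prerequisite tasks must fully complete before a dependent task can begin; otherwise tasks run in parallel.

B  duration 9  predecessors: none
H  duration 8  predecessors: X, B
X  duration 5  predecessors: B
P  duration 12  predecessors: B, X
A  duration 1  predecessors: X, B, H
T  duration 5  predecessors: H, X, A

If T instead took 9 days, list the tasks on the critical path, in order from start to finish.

As given, the longest chain is B→X→H→A→T = 9+5+8+1+5 = 28, so the finish is 28 days.
T is on the critical path; changing it to 9 makes that path 32 days.
No other chain overtakes it, so the finish is 32 days.

B, X, H, A, T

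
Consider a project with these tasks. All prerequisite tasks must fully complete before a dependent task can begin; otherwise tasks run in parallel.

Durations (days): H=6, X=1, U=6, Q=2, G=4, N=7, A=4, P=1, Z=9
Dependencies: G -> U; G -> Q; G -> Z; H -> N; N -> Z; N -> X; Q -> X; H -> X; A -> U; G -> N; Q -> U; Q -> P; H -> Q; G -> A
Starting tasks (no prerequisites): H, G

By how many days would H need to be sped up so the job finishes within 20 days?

2

Current finish: 22 days; target: 20.
H is on every critical path, so each day cut from H cuts the finish by one (this holds down to a finish of 20).
Need 22 − 20 = 2 days off H → H becomes 4 days, finish becomes 20.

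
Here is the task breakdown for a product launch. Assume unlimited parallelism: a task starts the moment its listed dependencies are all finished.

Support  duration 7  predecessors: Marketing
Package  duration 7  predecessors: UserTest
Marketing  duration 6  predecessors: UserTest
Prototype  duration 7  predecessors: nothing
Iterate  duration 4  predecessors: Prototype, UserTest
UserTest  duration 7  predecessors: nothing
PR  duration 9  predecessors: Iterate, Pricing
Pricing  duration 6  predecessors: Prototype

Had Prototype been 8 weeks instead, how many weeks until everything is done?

23

As given, the longest chain is Prototype→Pricing→PR = 7+6+9 = 22, so the finish is 22 weeks.
Since Prototype is critical, the +1 change carries straight to that chain (now 23 weeks).
That remains the longest chain; total 23 weeks.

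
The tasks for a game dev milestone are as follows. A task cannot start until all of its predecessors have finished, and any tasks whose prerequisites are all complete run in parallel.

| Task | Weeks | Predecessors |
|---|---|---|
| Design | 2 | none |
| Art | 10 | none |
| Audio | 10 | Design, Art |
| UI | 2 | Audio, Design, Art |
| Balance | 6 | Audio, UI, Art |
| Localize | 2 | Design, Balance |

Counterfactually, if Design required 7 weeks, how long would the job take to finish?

Critical path before the change: Art→Audio→UI→Balance→Localize = 10+10+2+6+2 = 30 giving 30 weeks.
The longest path through Design is only 22 weeks, so Design has float 8.
That remains the longest chain; total 30 weeks.

30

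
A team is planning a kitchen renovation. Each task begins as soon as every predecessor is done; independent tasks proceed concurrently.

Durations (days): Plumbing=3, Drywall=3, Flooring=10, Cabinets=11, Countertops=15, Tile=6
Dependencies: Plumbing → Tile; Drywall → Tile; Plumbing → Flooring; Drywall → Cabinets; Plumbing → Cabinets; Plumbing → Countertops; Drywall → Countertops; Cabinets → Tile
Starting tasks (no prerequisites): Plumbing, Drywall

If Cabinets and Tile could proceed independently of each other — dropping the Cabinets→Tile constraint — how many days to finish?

Before: longest chain Plumbing→Cabinets→Tile = 3+11+6 = 20, finish 20.
Without Cabinets→Tile, Tile's earliest start moves from 14 to 3.
New critical path: Plumbing→Countertops = 3+15 = 18 ⇒ 18 days.

18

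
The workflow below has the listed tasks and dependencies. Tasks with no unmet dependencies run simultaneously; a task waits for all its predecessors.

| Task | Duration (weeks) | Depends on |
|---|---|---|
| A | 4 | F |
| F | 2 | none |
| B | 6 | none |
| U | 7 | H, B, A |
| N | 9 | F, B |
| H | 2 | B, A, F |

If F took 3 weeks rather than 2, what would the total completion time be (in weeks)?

16

As given, the longest chain is F→A→H→U = 2+4+2+7 = 15, so the finish is 15 weeks.
Since F is critical, the +1 change carries straight to that chain (now 16 weeks).
The critical path is still F→A→H→U; finish is now 16 weeks.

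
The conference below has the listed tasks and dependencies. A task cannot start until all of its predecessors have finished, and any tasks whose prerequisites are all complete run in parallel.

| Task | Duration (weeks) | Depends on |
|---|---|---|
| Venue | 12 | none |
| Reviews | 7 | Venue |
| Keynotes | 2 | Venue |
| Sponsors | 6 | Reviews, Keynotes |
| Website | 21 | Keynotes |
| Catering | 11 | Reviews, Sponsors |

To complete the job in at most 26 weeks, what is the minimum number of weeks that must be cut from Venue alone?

Current finish: 36 weeks; target: 26.
Venue is on every critical path, so each week cut from Venue cuts the finish by one (this holds down to a finish of 25).
Need 36 − 26 = 10 weeks off Venue → Venue becomes 2 weeks, finish becomes 26.

10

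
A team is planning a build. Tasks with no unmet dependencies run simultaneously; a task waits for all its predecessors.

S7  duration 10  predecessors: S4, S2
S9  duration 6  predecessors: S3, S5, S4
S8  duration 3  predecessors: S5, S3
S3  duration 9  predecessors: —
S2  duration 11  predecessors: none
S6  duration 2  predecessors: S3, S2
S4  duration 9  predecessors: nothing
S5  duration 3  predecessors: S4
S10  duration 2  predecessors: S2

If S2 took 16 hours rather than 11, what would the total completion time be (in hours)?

Actual critical path: S2→S7 = 11+10 = 21 ⇒ 21 hours.
S2 lies on that path, so at 16 hours the path becomes 26 hours.
No other chain overtakes it, so the finish is 26 hours.

26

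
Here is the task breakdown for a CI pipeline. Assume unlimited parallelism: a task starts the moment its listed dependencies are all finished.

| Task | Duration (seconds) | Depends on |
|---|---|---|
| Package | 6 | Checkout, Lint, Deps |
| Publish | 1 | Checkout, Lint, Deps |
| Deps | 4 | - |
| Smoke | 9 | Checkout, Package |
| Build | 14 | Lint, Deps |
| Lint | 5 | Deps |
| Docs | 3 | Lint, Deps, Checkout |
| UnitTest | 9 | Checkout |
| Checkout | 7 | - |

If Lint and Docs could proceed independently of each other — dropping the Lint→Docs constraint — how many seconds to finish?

24

With the dependency in place, Deps→Lint→Package→Smoke = 4+5+6+9 = 24 sets the finish at 24 seconds.
Without Lint→Docs, Docs's earliest start moves from 9 to 7.
After: Deps→Lint→Package→Smoke = 4+5+6+9 = 24 → 24 seconds.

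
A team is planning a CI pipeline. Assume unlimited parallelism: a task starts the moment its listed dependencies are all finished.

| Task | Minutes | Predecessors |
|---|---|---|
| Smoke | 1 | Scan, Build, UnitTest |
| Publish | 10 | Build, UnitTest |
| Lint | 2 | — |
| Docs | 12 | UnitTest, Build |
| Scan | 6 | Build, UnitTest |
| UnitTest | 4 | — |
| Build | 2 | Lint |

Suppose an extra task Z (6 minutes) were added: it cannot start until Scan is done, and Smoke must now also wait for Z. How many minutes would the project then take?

Originally the project takes 16 minutes.
With Z inserted, Smoke now waits for max(Scan, Build, UnitTest, Z).
New critical path: Lint→Build→Scan→Z→Smoke = 2+2+6+6+1 = 17 ⇒ 17 minutes.

17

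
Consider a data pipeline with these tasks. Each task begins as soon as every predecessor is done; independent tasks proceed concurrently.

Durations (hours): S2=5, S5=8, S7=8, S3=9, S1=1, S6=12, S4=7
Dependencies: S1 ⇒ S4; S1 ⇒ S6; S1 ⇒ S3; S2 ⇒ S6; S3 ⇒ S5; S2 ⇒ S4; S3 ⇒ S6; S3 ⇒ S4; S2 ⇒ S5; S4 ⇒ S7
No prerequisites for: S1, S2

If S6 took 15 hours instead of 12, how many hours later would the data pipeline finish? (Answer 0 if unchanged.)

Baseline: S1→S3→S4→S7 = 1+9+7+8 = 25 → 25 hours.
S6 is off the critical path — its longest chain is 22 hours, giving 3 of slack.
The critical path is still S1→S3→S4→S7; finish is now 25 hours.
Change in finish: 25 − 25 = +0 hours.

0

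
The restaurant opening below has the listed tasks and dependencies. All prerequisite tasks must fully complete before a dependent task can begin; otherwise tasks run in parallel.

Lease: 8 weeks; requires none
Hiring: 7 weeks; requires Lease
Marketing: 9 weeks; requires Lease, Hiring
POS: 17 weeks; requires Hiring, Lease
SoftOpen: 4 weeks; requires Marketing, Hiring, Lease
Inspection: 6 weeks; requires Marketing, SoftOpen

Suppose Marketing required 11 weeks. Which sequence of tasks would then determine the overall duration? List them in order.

Lease, Hiring, Marketing, SoftOpen, Inspection

Critical path before the change: Lease→Hiring→Marketing→SoftOpen→Inspection = 8+7+9+4+6 = 34 giving 34 weeks.
Since Marketing is critical, the +2 change carries straight to that chain (now 36 weeks).
That remains the longest chain; total 36 weeks.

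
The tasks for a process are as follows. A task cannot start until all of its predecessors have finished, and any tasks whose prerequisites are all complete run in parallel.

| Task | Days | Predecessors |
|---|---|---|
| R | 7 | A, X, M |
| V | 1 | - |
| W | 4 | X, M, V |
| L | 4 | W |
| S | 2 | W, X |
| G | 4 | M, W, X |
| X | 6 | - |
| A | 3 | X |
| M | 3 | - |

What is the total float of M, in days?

The longest chain is X→A→R = 6+3+7 = 16; overall finish 16 days.
The longest chain containing M totals 11 days.
Float = 16 − 11 = 5.

5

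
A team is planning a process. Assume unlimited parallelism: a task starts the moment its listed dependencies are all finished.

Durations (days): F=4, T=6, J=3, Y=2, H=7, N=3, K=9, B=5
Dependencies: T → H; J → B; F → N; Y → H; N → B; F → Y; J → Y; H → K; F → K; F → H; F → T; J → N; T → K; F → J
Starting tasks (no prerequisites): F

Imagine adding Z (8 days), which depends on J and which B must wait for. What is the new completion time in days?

Originally the project takes 26 days.
With Z inserted, B now waits for max(J, N, Z).
New critical path: F→T→H→K = 4+6+7+9 = 26 ⇒ 26 days.

26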